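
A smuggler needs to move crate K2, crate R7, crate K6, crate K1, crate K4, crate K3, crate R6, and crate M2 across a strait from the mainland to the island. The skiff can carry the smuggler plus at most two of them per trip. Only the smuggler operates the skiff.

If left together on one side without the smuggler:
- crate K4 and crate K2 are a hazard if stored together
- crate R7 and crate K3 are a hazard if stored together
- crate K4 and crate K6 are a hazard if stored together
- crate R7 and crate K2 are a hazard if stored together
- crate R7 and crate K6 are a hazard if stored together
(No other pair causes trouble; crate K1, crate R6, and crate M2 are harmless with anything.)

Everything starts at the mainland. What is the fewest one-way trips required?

Counting alone: the smuggler can take at most 2 across per trip to the island, so moving all 8 needs at least 4 loaded trips out, with a return between consecutive ones — at least 7 crossings.
The safety rule pushes this higher. Following every safe sequence of crossings, the most of the 8 that can be at the island as the skiff arrives there on crossing 7 is 7 — never all 8.
So no plan with fewer than 9 crossings exists, and this one achieves 9:
1. Smuggler goes to the island with crate K4 and crate R7.  [the mainland: crate K1, crate K2, crate K3, crate K6, crate M2, crate R6 | the island: crate K4, crate R7]
2. Smuggler goes back to the mainland alone.  [the mainland: crate K1, crate K2, crate K3, crate K6, crate M2, crate R6 | the island: crate K4, crate R7]
3. Smuggler goes to the island with crate K2 and crate K6.  [the mainland: crate K1, crate K3, crate M2, crate R6 | the island: crate K2, crate K4, crate K6, crate R7]
4. Smuggler goes back to the mainland with crate K4 and crate R7.  [the mainland: crate K1, crate K3, crate K4, crate M2, crate R6, crate R7 | the island: crate K2, crate K6]
5. Smuggler goes to the island with crate K1 and crate K3.  [the mainland: crate K4, crate M2, crate R6, crate R7 | the island: crate K1, crate K2, crate K3, crate K6]
6. Smuggler goes back to the mainland alone.  [the mainland: crate K4, crate M2, crate R6, crate R7 | the island: crate K1, crate K2, crate K3, crate K6]
7. Smuggler goes to the island with crate M2 and crate R6.  [the mainland: crate K4, crate R7 | the island: crate K1, crate K2, crate K3, crate K6, crate M2, crate R6]
8. Smuggler goes back to the mainland alone.  [the mainland: crate K4, crate R7 | the island: crate K1, crate K2, crate K3, crate K6, crate M2, crate R6]
9. Smuggler goes to the island with crate K4 and crate R7.  [the mainland: — | the island: crate K1, crate K2, crate K3, crate K4, crate K6, crate M2, crate R6, crate R7]

9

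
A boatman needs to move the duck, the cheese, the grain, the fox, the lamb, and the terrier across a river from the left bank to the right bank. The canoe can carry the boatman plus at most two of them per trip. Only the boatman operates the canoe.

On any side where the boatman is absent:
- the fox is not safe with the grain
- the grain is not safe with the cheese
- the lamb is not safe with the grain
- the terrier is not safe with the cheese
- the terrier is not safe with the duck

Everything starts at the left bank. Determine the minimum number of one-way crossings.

Counting alone: the boatman can take at most 2 across per trip to the right bank, so moving all 6 needs at least 3 loaded trips out, with a return between consecutive ones — at least 5 crossings.
The safety rule pushes this higher. Following every safe sequence of crossings, the most of the 6 that can be at the right bank as the canoe arrives there on crossing 5 is 5 — never all 6.
So no plan with fewer than 7 crossings exists, and this one achieves 7:
1. Boatman goes to the right bank with the grain and the terrier.
2. Boatman goes back to the left bank alone.
3. Boatman goes to the right bank with the cheese and the duck.
4. Boatman goes back to the left bank with the grain and the terrier.
5. Boatman goes to the right bank with the fox and the lamb.
6. Boatman goes back to the left bank alone.
7. Boatman goes to the right bank with the grain and the terrier.

7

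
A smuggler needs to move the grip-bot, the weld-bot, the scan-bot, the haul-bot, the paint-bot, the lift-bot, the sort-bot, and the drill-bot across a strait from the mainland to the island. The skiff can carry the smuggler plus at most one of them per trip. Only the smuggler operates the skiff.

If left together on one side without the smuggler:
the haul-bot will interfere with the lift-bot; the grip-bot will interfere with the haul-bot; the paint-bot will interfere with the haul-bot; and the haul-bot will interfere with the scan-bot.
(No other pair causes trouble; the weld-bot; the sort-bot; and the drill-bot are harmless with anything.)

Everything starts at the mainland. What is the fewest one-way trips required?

impossible

Following every safe sequence of crossings from the start, the most of the 8 that can be at the island as the skiff arrives there on crossings 1, 3, 5, 7, 9 is 1, 2, 3, 4, 5 respectively; the best ever achieved is 5 of 8.
From crossing 11 on, no configuration arises that was not already reachable earlier: only 88 distinct safe configurations (who is on which side, and where the skiff is) can ever be reached, none of them has everyone across, and every continuation just revisits them. So no valid plan exists.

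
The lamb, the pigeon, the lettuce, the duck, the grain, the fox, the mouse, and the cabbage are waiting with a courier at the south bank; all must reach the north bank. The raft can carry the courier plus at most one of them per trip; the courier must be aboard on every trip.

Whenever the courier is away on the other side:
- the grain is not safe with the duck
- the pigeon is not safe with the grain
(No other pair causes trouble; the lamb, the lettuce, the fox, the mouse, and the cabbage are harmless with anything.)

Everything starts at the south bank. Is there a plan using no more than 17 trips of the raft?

Yes — this plan uses 17 crossings (≤ 17):
1. Courier goes to the north bank with the grain.
2. Courier goes back to the south bank alone.
3. Courier goes to the north bank with the lamb.
4. Courier goes back to the south bank alone.
5. Courier goes to the north bank with the pigeon.
6. Courier goes back to the south bank with the grain.
7. Courier goes to the north bank with the duck.
8. Courier goes back to the south bank alone.
9. Courier goes to the north bank with the lettuce.
10. Courier goes back to the south bank alone.
11. Courier goes to the north bank with the fox.
12. Courier goes back to the south bank alone.
13. Courier goes to the north bank with the mouse.
14. Courier goes back to the south bank alone.
15. Courier goes to the north bank with the cabbage.
16. Courier goes back to the south bank alone.
17. Courier goes to the north bank with the grain.

Yes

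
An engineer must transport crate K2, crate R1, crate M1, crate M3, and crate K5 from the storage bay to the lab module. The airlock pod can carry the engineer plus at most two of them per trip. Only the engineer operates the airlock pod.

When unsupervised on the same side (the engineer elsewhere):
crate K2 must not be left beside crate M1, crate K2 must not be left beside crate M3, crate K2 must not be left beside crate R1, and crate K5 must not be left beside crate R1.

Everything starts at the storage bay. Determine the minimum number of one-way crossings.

5

Counting alone: the engineer can take at most 2 across per trip to the lab module, so moving all 5 needs at least 3 loaded trips out, with a return between consecutive ones — at least 5 crossings.
The plan below uses exactly 5 crossings, so it is optimal:
1. Engineer goes to the lab module with crate K2 and crate R1.
2. Engineer goes back to the storage bay with crate K2.
3. Engineer goes to the lab module with crate M1 and crate M3.
4. Engineer goes back to the storage bay alone.
5. Engineer goes to the lab module with crate K2 and crate K5.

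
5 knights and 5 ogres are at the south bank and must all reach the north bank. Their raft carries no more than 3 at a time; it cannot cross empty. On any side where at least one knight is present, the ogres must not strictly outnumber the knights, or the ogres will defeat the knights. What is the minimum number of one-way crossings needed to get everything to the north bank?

Counting alone: each trip to the north bank takes at most 3 across and each return brings at least 1 back, so after t trips out (and t−1 returns) at most 3t − (t−1) of the 10 are across; that first reaches 10 at t = 5, so at least 9 crossings are needed.
The safety rule pushes this higher. Following every safe sequence of crossings, the most of the 10 that can be at the north bank as the raft arrives there on crossing 9 is 9 — never all 10.
So no plan with fewer than 11 crossings exists, and this one achieves 11:
1. 2 ogres → the north bank.  (the south bank: 5K 3O; the north bank: 0K 2O)
2. 1 ogre ← the south bank.  (the south bank: 5K 4O; the north bank: 0K 1O)
3. 3 ogres → the north bank.  (the south bank: 5K 1O; the north bank: 0K 4O)
4. 1 ogre ← the south bank.  (the south bank: 5K 2O; the north bank: 0K 3O)
5. 3 knights → the north bank.  (the south bank: 2K 2O; the north bank: 3K 3O)
6. 1 knight and 1 ogre ← the south bank.  (the south bank: 3K 3O; the north bank: 2K 2O)
7. 3 knights → the north bank.  (the south bank: 0K 3O; the north bank: 5K 2O)
8. 1 ogre ← the south bank.  (the south bank: 0K 4O; the north bank: 5K 1O)
9. 2 ogres → the north bank.  (the south bank: 0K 2O; the north bank: 5K 3O)
10. 1 ogre ← the south bank.  (the south bank: 0K 3O; the north bank: 5K 2O)
11. 3 ogres → the north bank.  (the south bank: 0K 0O; the north bank: 5K 5O)

11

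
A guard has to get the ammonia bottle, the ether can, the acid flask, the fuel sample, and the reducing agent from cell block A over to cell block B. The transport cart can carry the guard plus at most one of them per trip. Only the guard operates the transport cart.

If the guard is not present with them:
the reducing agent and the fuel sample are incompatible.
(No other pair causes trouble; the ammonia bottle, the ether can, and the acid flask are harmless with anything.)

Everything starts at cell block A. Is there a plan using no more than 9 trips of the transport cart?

Yes — this plan uses 9 crossings (≤ 9):
1. Guard goes to cell block B with the fuel sample.  [cell block A: the acid flask, the ammonia bottle, the ether can, the reducing agent | cell block B: the fuel sample]
2. Guard goes back to cell block A alone.  [cell block A: the acid flask, the ammonia bottle, the ether can, the reducing agent | cell block B: the fuel sample]
3. Guard goes to cell block B with the ammonia bottle.  [cell block A: the acid flask, the ether can, the reducing agent | cell block B: the ammonia bottle, the fuel sample]
4. Guard goes back to cell block A alone.  [cell block A: the acid flask, the ether can, the reducing agent | cell block B: the ammonia bottle, the fuel sample]
5. Guard goes to cell block B with the ether can.  [cell block A: the acid flask, the reducing agent | cell block B: the ammonia bottle, the ether can, the fuel sample]
6. Guard goes back to cell block A alone.  [cell block A: the acid flask, the reducing agent | cell block B: the ammonia bottle, the ether can, the fuel sample]
7. Guard goes to cell block B with the acid flask.  [cell block A: the reducing agent | cell block B: the acid flask, the ammonia bottle, the ether can, the fuel sample]
8. Guard goes back to cell block A alone.  [cell block A: the reducing agent | cell block B: the acid flask, the ammonia bottle, the ether can, the fuel sample]
9. Guard goes to cell block B with the reducing agent.  [cell block A: — | cell block B: the acid flask, the ammonia bottle, the ether can, the fuel sample, the reducing agent]

Yes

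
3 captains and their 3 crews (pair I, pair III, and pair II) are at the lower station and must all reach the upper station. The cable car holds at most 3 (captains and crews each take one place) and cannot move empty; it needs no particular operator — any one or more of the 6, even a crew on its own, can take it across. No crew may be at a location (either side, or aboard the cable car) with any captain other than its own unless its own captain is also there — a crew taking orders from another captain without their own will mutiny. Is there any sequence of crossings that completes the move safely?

Yes

1. captain I and crew I cross → the upper station.
2. captain I crosses ← the lower station.
3. captain I, captain II, and captain III cross → the upper station.
4. crew I crosses ← the lower station.
5. crew I, crew II, and crew III cross → the upper station.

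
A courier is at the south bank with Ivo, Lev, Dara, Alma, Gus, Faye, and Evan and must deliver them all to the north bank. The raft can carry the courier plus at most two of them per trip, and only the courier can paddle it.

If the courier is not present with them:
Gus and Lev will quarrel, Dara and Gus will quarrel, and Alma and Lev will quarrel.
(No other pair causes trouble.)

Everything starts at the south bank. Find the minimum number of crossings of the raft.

7

Counting alone: the courier can take at most 2 across per trip to the north bank, so moving all 7 needs at least 4 loaded trips out, with a return between consecutive ones — at least 7 crossings.
The plan below uses exactly 7 crossings, so it is optimal:
1. Courier goes to the north bank with Dara and Lev.  [the south bank: Alma, Evan, Faye, Gus, Ivo | the north bank: Dara, Lev]
2. Courier goes back to the south bank alone.  [the south bank: Alma, Evan, Faye, Gus, Ivo | the north bank: Dara, Lev]
3. Courier goes to the north bank with Ivo.  [the south bank: Alma, Evan, Faye, Gus | the north bank: Dara, Ivo, Lev]
4. Courier goes back to the south bank alone.  [the south bank: Alma, Evan, Faye, Gus | the north bank: Dara, Ivo, Lev]
5. Courier goes to the north bank with Evan and Faye.  [the south bank: Alma, Gus | the north bank: Dara, Evan, Faye, Ivo, Lev]
6. Courier goes back to the south bank alone.  [the south bank: Alma, Gus | the north bank: Dara, Evan, Faye, Ivo, Lev]
7. Courier goes to the north bank with Alma and Gus.  [the south bank: — | the north bank: Alma, Dara, Evan, Faye, Gus, Ivo, Lev]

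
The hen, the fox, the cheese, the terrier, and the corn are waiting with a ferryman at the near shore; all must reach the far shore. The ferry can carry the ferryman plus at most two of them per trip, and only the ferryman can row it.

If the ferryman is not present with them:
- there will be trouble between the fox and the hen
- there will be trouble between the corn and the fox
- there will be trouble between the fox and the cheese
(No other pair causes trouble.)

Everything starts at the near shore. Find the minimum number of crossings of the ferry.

5

Counting alone: the ferryman can take at most 2 across per trip to the far shore, so moving all 5 needs at least 3 loaded trips out, with a return between consecutive ones — at least 5 crossings.
The plan below uses exactly 5 crossings, so it is optimal:
1. Ferryman goes to the far shore with the fox and the hen.
2. Ferryman goes back to the near shore with the fox.
3. Ferryman goes to the far shore with the cheese and the corn.
4. Ferryman goes back to the near shore alone.
5. Ferryman goes to the far shore with the fox and the terrier.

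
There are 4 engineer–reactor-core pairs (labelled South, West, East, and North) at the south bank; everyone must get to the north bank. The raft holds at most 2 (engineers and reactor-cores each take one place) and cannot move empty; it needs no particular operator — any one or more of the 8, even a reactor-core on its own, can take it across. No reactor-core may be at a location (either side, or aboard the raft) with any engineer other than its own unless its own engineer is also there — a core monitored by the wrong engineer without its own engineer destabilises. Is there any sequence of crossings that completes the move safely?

No

Following every safe sequence of crossings from the start, the most of the 8 that can be at the north bank as the raft arrives there on crossings 1, 3, 5 is 2, 3, 4 respectively; the best ever achieved is 4 of 8.
From crossing 7 on, no configuration arises that was not already reachable earlier: only 44 distinct safe configurations (who is on which side, and where the raft is) can ever be reached, none of them has everyone across, and every continuation just revisits them. So no valid plan exists.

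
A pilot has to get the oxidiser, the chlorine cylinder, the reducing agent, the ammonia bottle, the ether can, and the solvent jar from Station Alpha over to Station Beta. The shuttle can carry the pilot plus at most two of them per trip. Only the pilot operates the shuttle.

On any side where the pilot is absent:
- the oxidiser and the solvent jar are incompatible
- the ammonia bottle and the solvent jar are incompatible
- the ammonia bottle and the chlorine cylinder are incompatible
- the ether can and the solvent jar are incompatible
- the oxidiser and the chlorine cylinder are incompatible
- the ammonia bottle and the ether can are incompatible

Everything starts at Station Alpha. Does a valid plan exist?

Whatever the first load, the items left behind include a forbidden pair without the pilot. No opening move is safe, so no plan exists.

No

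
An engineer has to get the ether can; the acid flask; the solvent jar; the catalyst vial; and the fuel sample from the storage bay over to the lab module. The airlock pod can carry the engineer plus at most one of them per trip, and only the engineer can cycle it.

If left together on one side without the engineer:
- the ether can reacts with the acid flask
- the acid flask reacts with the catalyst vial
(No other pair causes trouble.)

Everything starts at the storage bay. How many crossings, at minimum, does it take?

Counting alone: the engineer can take at most 1 across per trip to the lab module, so moving all 5 needs at least 5 loaded trips out, with a return between consecutive ones — at least 9 crossings.
The safety rule pushes this higher. Following every safe sequence of crossings, the most of the 5 that can be at the lab module as the airlock pod arrives there on crossing 9 is 4 — never all 5.
So no plan with fewer than 11 crossings exists, and this one achieves 11:
1. Engineer goes to the lab module with the acid flask.  [the storage bay: the catalyst vial, the ether can, the fuel sample, the solvent jar | the lab module: the acid flask]
2. Engineer goes back to the storage bay alone.  [the storage bay: the catalyst vial, the ether can, the fuel sample, the solvent jar | the lab module: the acid flask]
3. Engineer goes to the lab module with the ether can.  [the storage bay: the catalyst vial, the fuel sample, the solvent jar | the lab module: the acid flask, the ether can]
4. Engineer goes back to the storage bay with the acid flask.  [the storage bay: the acid flask, the catalyst vial, the fuel sample, the solvent jar | the lab module: the ether can]
5. Engineer goes to the lab module with the catalyst vial.  [the storage bay: the acid flask, the fuel sample, the solvent jar | the lab module: the catalyst vial, the ether can]
6. Engineer goes back to the storage bay alone.  [the storage bay: the acid flask, the fuel sample, the solvent jar | the lab module: the catalyst vial, the ether can]
7. Engineer goes to the lab module with the solvent jar.  [the storage bay: the acid flask, the fuel sample | the lab module: the catalyst vial, the ether can, the solvent jar]
8. Engineer goes back to the storage bay alone.  [the storage bay: the acid flask, the fuel sample | the lab module: the catalyst vial, the ether can, the solvent jar]
9. Engineer goes to the lab module with the fuel sample.  [the storage bay: the acid flask | the lab module: the catalyst vial, the ether can, the fuel sample, the solvent jar]
10. Engineer goes back to the storage bay alone.  [the storage bay: the acid flask | the lab module: the catalyst vial, the ether can, the fuel sample, the solvent jar]
11. Engineer goes to the lab module with the acid flask.  [the storage bay: — | the lab module: the acid flask, the catalyst vial, the ether can, the fuel sample, the solvent jar]

11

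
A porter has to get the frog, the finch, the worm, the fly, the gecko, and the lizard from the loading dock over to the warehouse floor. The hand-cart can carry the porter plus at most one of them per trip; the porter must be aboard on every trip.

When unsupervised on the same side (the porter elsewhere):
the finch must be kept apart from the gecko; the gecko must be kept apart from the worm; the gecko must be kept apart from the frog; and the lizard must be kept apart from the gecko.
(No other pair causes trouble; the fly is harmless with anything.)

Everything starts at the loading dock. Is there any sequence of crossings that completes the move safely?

No

Following every safe sequence of crossings from the start, the most of the 6 that can be at the warehouse floor as the hand-cart arrives there on crossings 1, 3, 5 is 1, 2, 3 respectively; the best ever achieved is 3 of 6.
From crossing 7 on, no configuration arises that was not already reachable earlier: only 22 distinct safe configurations (who is on which side, and where the hand-cart is) can ever be reached, none of them has everyone across, and every continuation just revisits them. So no valid plan exists.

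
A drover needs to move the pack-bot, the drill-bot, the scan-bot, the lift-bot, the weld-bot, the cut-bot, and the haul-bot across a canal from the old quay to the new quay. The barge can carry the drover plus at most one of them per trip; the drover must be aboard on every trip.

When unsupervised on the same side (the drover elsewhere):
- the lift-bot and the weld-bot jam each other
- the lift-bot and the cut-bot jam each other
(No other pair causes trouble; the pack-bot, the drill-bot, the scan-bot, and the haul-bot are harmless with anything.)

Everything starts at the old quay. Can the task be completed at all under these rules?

Yes

1. Drover goes to the new quay with the lift-bot.  [the old quay: the cut-bot, the drill-bot, the haul-bot, the pack-bot, the scan-bot, the weld-bot | the new quay: the lift-bot]
2. Drover goes back to the old quay alone.  [the old quay: the cut-bot, the drill-bot, the haul-bot, the pack-bot, the scan-bot, the weld-bot | the new quay: the lift-bot]
3. Drover goes to the new quay with the pack-bot.  [the old quay: the cut-bot, the drill-bot, the haul-bot, the scan-bot, the weld-bot | the new quay: the lift-bot, the pack-bot]
4. Drover goes back to the old quay alone.  [the old quay: the cut-bot, the drill-bot, the haul-bot, the scan-bot, the weld-bot | the new quay: the lift-bot, the pack-bot]
5. Drover goes to the new quay with the drill-bot.  [the old quay: the cut-bot, the haul-bot, the scan-bot, the weld-bot | the new quay: the drill-bot, the lift-bot, the pack-bot]
6. Drover goes back to the old quay alone.  [the old quay: the cut-bot, the haul-bot, the scan-bot, the weld-bot | the new quay: the drill-bot, the lift-bot, the pack-bot]
7. Drover goes to the new quay with the scan-bot.  [the old quay: the cut-bot, the haul-bot, the weld-bot | the new quay: the drill-bot, the lift-bot, the pack-bot, the scan-bot]
8. Drover goes back to the old quay alone.  [the old quay: the cut-bot, the haul-bot, the weld-bot | the new quay: the drill-bot, the lift-bot, the pack-bot, the scan-bot]
9. Drover goes to the new quay with the weld-bot.  [the old quay: the cut-bot, the haul-bot | the new quay: the drill-bot, the lift-bot, the pack-bot, the scan-bot, the weld-bot]
10. Drover goes back to the old quay with the lift-bot.  [the old quay: the cut-bot, the haul-bot, the lift-bot | the new quay: the drill-bot, the pack-bot, the scan-bot, the weld-bot]
11. Drover goes to the new quay with the cut-bot.  [the old quay: the haul-bot, the lift-bot | the new quay: the cut-bot, the drill-bot, the pack-bot, the scan-bot, the weld-bot]
12. Drover goes back to the old quay alone.  [the old quay: the haul-bot, the lift-bot | the new quay: the cut-bot, the drill-bot, the pack-bot, the scan-bot, the weld-bot]
13. Drover goes to the new quay with the haul-bot.  [the old quay: the lift-bot | the new quay: the cut-bot, the drill-bot, the haul-bot, the pack-bot, the scan-bot, the weld-bot]
14. Drover goes back to the old quay alone.  [the old quay: the lift-bot | the new quay: the cut-bot, the drill-bot, the haul-bot, the pack-bot, the scan-bot, the weld-bot]
15. Drover goes to the new quay with the lift-bot.  [the old quay: — | the new quay: the cut-bot, the drill-bot, the haul-bot, the lift-bot, the pack-bot, the scan-bot, the weld-bot]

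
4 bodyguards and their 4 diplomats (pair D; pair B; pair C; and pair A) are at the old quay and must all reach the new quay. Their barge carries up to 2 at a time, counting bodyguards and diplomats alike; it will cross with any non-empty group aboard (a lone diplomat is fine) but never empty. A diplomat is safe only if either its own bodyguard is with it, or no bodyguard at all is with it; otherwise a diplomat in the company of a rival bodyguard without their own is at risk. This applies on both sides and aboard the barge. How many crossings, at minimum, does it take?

Following every safe sequence of crossings from the start, the most of the 8 that can be at the new quay as the barge arrives there on crossings 1, 3, 5 is 2, 3, 4 respectively; the best ever achieved is 4 of 8.
From crossing 7 on, no configuration arises that was not already reachable earlier: only 44 distinct safe configurations (who is on which side, and where the barge is) can ever be reached, none of them has everyone across, and every continuation just revisits them. So no valid plan exists.

impossible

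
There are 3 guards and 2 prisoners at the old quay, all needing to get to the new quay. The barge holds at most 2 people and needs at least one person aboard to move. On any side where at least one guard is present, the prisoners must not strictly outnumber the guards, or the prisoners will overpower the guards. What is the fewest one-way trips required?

Counting alone: each trip to the new quay takes at most 2 across and each return brings at least 1 back, so after t trips out (and t−1 returns) at most 2t − (t−1) of the 5 are across; that first reaches 5 at t = 4, so at least 7 crossings are needed.
The plan below uses exactly 7 crossings, so it is optimal:
1. 2 prisoners → the new quay.  (the old quay: 3G 0P; the new quay: 0G 2P)
2. 1 prisoner ← the old quay.  (the old quay: 3G 1P; the new quay: 0G 1P)
3. 2 guards → the new quay.  (the old quay: 1G 1P; the new quay: 2G 1P)
4. 1 guard ← the old quay.  (the old quay: 2G 1P; the new quay: 1G 1P)
5. 1 guard and 1 prisoner → the new quay.  (the old quay: 1G 0P; the new quay: 2G 2P)
6. 1 prisoner ← the old quay.  (the old quay: 1G 1P; the new quay: 2G 1P)
7. 1 guard and 1 prisoner → the new quay.  (the old quay: 0G 0P; the new quay: 3G 2P)

7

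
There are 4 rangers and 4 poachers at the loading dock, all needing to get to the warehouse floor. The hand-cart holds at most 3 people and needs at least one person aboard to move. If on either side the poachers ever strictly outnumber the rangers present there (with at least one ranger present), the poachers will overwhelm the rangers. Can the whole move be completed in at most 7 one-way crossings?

Counting alone: each trip to the warehouse floor takes at most 3 across and each return brings at least 1 back, so after t trips out (and t−1 returns) at most 3t − (t−1) of the 8 are across; that first reaches 8 at t = 4, so at least 7 crossings are needed.
The safety rule pushes this higher. Following every safe sequence of crossings, the most of the 8 that can be at the warehouse floor as the hand-cart arrives there on crossing 7 is 7 — never all 8.
So the move cannot be finished within 7 crossings. (The shortest complete plan takes 9:)
1. 2 poachers → the warehouse floor.  (the loading dock: 4R 2P; the warehouse floor: 0R 2P)
2. 1 poacher ← the loading dock.  (the loading dock: 4R 3P; the warehouse floor: 0R 1P)
3. 3 poachers → the warehouse floor.  (the loading dock: 4R 0P; the warehouse floor: 0R 4P)
4. 1 poacher ← the loading dock.  (the loading dock: 4R 1P; the warehouse floor: 0R 3P)
5. 3 rangers → the warehouse floor.  (the loading dock: 1R 1P; the warehouse floor: 3R 3P)
6. 1 ranger and 1 poacher ← the loading dock.  (the loading dock: 2R 2P; the warehouse floor: 2R 2P)
7. 2 rangers → the warehouse floor.  (the loading dock: 0R 2P; the warehouse floor: 4R 2P)
8. 1 poacher ← the loading dock.  (the loading dock: 0R 3P; the warehouse floor: 4R 1P)
9. 3 poachers → the warehouse floor.  (the loading dock: 0R 0P; the warehouse floor: 4R 4P)

No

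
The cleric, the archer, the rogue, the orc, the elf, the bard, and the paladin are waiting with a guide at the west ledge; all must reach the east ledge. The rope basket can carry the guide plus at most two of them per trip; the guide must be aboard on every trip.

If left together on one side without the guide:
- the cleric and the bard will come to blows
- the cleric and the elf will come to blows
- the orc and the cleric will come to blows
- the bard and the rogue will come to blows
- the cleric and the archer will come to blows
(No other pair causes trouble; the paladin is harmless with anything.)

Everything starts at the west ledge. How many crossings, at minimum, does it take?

9

Counting alone: the guide can take at most 2 across per trip to the east ledge, so moving all 7 needs at least 4 loaded trips out, with a return between consecutive ones — at least 7 crossings.
The safety rule pushes this higher. Following every safe sequence of crossings, the most of the 7 that can be at the east ledge as the rope basket arrives there on crossing 7 is 6 — never all 7.
So no plan with fewer than 9 crossings exists, and this one achieves 9:
1. Guide goes to the east ledge with the cleric and the rogue.  [the west ledge: the archer, the bard, the elf, the orc, the paladin | the east ledge: the cleric, the rogue]
2. Guide goes back to the west ledge alone.  [the west ledge: the archer, the bard, the elf, the orc, the paladin | the east ledge: the cleric, the rogue]
3. Guide goes to the east ledge with the paladin.  [the west ledge: the archer, the bard, the elf, the orc | the east ledge: the cleric, the paladin, the rogue]
4. Guide goes back to the west ledge alone.  [the west ledge: the archer, the bard, the elf, the orc | the east ledge: the cleric, the paladin, the rogue]
5. Guide goes to the east ledge with the archer and the orc.  [the west ledge: the bard, the elf | the east ledge: the archer, the cleric, the orc, the paladin, the rogue]
6. Guide goes back to the west ledge with the cleric.  [the west ledge: the bard, the cleric, the elf | the east ledge: the archer, the orc, the paladin, the rogue]
7. Guide goes to the east ledge with the cleric and the elf.  [the west ledge: the bard | the east ledge: the archer, the cleric, the elf, the orc, the paladin, the rogue]
8. Guide goes back to the west ledge with the cleric.  [the west ledge: the bard, the cleric | the east ledge: the archer, the elf, the orc, the paladin, the rogue]
9. Guide goes to the east ledge with the bard and the cleric.  [the west ledge: — | the east ledge: the archer, the bard, the cleric, the elf, the orc, the paladin, the rogue]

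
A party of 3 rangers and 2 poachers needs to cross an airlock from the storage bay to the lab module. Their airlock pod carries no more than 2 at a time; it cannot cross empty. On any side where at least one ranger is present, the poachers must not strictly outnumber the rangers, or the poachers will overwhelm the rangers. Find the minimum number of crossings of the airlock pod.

Counting alone: each trip to the lab module takes at most 2 across and each return brings at least 1 back, so after t trips out (and t−1 returns) at most 2t − (t−1) of the 5 are across; that first reaches 5 at t = 4, so at least 7 crossings are needed.
The plan below uses exactly 7 crossings, so it is optimal:
1. 2 poachers → the lab module.  (the storage bay: 3R 0P; the lab module: 0R 2P)
2. 1 poacher ← the storage bay.  (the storage bay: 3R 1P; the lab module: 0R 1P)
3. 2 rangers → the lab module.  (the storage bay: 1R 1P; the lab module: 2R 1P)
4. 1 ranger ← the storage bay.  (the storage bay: 2R 1P; the lab module: 1R 1P)
5. 1 ranger and 1 poacher → the lab module.  (the storage bay: 1R 0P; the lab module: 2R 2P)
6. 1 poacher ← the storage bay.  (the storage bay: 1R 1P; the lab module: 2R 1P)
7. 1 ranger and 1 poacher → the lab module.  (the storage bay: 0R 0P; the lab module: 3R 2P)

7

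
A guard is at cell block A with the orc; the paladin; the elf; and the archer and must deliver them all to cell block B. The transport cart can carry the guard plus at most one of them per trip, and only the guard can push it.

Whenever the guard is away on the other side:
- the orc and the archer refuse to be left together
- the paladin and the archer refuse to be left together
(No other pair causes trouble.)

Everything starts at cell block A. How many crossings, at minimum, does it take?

Counting alone: the guard can take at most 1 across per trip to cell block B, so moving all 4 needs at least 4 loaded trips out, with a return between consecutive ones — at least 7 crossings.
The safety rule pushes this higher. Following every safe sequence of crossings, the most of the 4 that can be at cell block B as the transport cart arrives there on crossing 7 is 3 — never all 4.
So no plan with fewer than 9 crossings exists, and this one achieves 9:
1. Guard goes to cell block B with the archer.
2. Guard goes back to cell block A alone.
3. Guard goes to cell block B with the orc.
4. Guard goes back to cell block A with the archer.
5. Guard goes to cell block B with the paladin.
6. Guard goes back to cell block A alone.
7. Guard goes to cell block B with the elf.
8. Guard goes back to cell block A alone.
9. Guard goes to cell block B with the archer.

9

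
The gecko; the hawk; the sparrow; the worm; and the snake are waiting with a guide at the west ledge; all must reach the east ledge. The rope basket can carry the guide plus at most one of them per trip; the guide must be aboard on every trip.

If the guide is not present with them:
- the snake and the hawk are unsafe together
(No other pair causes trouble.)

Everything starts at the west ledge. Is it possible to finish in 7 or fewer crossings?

Counting alone: the guide can take at most 1 across per trip to the east ledge, so moving all 5 needs at least 5 loaded trips out, with a return between consecutive ones — at least 9 crossings.
Since 7 < 9, 7 crossings cannot be enough. (The shortest complete plan in fact takes 9:)
1. Guide goes to the east ledge with the hawk.
2. Guide goes back to the west ledge alone.
3. Guide goes to the east ledge with the gecko.
4. Guide goes back to the west ledge alone.
5. Guide goes to the east ledge with the sparrow.
6. Guide goes back to the west ledge alone.
7. Guide goes to the east ledge with the worm.
8. Guide goes back to the west ledge alone.
9. Guide goes to the east ledge with the snake.

No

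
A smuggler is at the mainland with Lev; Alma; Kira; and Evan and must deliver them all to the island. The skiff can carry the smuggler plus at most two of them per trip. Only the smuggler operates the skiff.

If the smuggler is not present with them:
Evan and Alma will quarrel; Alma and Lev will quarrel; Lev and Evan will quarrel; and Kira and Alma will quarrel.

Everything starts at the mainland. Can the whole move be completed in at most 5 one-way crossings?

Yes

Yes — this plan uses 5 crossings (≤ 5):
1. Smuggler goes to the island with Alma and Lev.  [the mainland: Evan, Kira | the island: Alma, Lev]
2. Smuggler goes back to the mainland with Lev.  [the mainland: Evan, Kira, Lev | the island: Alma]
3. Smuggler goes to the island with Kira and Lev.  [the mainland: Evan | the island: Alma, Kira, Lev]
4. Smuggler goes back to the mainland with Alma.  [the mainland: Alma, Evan | the island: Kira, Lev]
5. Smuggler goes to the island with Alma and Evan.  [the mainland: — | the island: Alma, Evan, Kira, Lev]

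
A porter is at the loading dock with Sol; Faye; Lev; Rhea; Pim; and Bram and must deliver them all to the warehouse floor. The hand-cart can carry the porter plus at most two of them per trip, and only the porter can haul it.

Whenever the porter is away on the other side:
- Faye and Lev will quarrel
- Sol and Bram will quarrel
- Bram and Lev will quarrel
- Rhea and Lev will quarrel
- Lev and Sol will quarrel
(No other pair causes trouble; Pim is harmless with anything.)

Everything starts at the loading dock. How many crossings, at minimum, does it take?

Counting alone: the porter can take at most 2 across per trip to the warehouse floor, so moving all 6 needs at least 3 loaded trips out, with a return between consecutive ones — at least 5 crossings.
The safety rule pushes this higher. Following every safe sequence of crossings, the most of the 6 that can be at the warehouse floor as the hand-cart arrives there on crossings 5, 7 is 4, 5 respectively — never all 6.
So no plan with fewer than 9 crossings exists, and this one achieves 9:
1. Porter goes to the warehouse floor with Lev and Sol.  [the loading dock: Bram, Faye, Pim, Rhea | the warehouse floor: Lev, Sol]
2. Porter goes back to the loading dock with Sol.  [the loading dock: Bram, Faye, Pim, Rhea, Sol | the warehouse floor: Lev]
3. Porter goes to the warehouse floor with Faye and Sol.  [the loading dock: Bram, Pim, Rhea | the warehouse floor: Faye, Lev, Sol]
4. Porter goes back to the loading dock with Lev.  [the loading dock: Bram, Lev, Pim, Rhea | the warehouse floor: Faye, Sol]
5. Porter goes to the warehouse floor with Lev and Rhea.  [the loading dock: Bram, Pim | the warehouse floor: Faye, Lev, Rhea, Sol]
6. Porter goes back to the loading dock with Lev.  [the loading dock: Bram, Lev, Pim | the warehouse floor: Faye, Rhea, Sol]
7. Porter goes to the warehouse floor with Lev and Pim.  [the loading dock: Bram | the warehouse floor: Faye, Lev, Pim, Rhea, Sol]
8. Porter goes back to the loading dock with Lev.  [the loading dock: Bram, Lev | the warehouse floor: Faye, Pim, Rhea, Sol]
9. Porter goes to the warehouse floor with Bram and Lev.  [the loading dock: — | the warehouse floor: Bram, Faye, Lev, Pim, Rhea, Sol]

9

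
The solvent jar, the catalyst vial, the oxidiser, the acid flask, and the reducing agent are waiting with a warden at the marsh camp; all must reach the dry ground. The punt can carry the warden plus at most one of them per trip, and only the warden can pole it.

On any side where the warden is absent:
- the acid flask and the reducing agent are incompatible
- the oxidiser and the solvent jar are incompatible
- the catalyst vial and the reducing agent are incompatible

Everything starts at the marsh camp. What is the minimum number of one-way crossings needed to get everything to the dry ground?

impossible

Whatever the first load, the items left behind include a forbidden pair without the warden. No opening move is safe, so no plan exists.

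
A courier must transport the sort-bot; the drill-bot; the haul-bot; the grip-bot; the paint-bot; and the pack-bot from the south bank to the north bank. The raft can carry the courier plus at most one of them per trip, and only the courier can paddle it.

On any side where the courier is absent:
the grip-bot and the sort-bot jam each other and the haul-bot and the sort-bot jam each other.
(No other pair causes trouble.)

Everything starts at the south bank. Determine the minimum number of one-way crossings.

13

Counting alone: the courier can take at most 1 across per trip to the north bank, so moving all 6 needs at least 6 loaded trips out, with a return between consecutive ones — at least 11 crossings.
The safety rule pushes this higher. Following every safe sequence of crossings, the most of the 6 that can be at the north bank as the raft arrives there on crossing 11 is 5 — never all 6.
So no plan with fewer than 13 crossings exists, and this one achieves 13:
1. Courier goes to the north bank with the sort-bot.
2. Courier goes back to the south bank alone.
3. Courier goes to the north bank with the drill-bot.
4. Courier goes back to the south bank alone.
5. Courier goes to the north bank with the haul-bot.
6. Courier goes back to the south bank with the sort-bot.
7. Courier goes to the north bank with the grip-bot.
8. Courier goes back to the south bank alone.
9. Courier goes to the north bank with the paint-bot.
10. Courier goes back to the south bank alone.
11. Courier goes to the north bank with the pack-bot.
12. Courier goes back to the south bank alone.
13. Courier goes to the north bank with the sort-bot.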